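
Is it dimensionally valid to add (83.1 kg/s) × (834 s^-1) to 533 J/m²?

Dimensions:
  (83.1 kg/s) × (834 s^-1):  [kg·s⁻¹] · [s⁻¹] = kg·s⁻²
  533 J/m²:  J·m⁻² = N·m·m⁻² = kg·s⁻²
Both are kg·s⁻², so they have the same dimensions and can be added.

Yes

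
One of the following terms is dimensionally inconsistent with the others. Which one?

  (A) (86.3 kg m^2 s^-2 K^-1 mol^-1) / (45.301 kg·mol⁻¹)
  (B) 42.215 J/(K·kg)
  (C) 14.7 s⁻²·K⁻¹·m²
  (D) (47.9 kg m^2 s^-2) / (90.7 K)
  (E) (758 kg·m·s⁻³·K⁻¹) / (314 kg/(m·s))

Reduce each to base SI dimensions:
  (A) [kg·m²·s⁻²·K⁻¹·mol⁻¹] / [kg·mol⁻¹] = m²·s⁻²·K⁻¹
  (B) J·kg⁻¹·K⁻¹ = N·m·kg⁻¹·K⁻¹ = m²·s⁻²·K⁻¹
  (C) m²·s⁻²·K⁻¹
  (D) [kg·m²·s⁻²] / [K] = kg·m²·s⁻²·K⁻¹
  (E) [kg·m·s⁻³·K⁻¹] / [kg·m⁻¹·s⁻¹] = m²·s⁻²·K⁻¹
All reduce to m²·s⁻²·K⁻¹ except (D), which is kg·m²·s⁻²·K⁻¹.

(D)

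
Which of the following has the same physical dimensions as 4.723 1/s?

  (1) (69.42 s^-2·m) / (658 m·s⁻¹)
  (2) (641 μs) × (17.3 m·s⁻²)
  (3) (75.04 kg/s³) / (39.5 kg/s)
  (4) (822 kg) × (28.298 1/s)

Reference: s⁻¹.
Each option:
  (1) [m·s⁻²] / [m·s⁻¹] = s⁻¹  ← same
  (2) [s] · [m·s⁻²] = m·s⁻¹
  (3) [kg·s⁻³] / [kg·s⁻¹] = s⁻²
  (4) [kg] · [s⁻¹] = kg·s⁻¹
Only (1) matches s⁻¹.

(1)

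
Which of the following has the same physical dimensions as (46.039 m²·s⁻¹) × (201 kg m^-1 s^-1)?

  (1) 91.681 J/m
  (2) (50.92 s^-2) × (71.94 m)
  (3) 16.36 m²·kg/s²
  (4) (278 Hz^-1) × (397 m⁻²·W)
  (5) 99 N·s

(1)

Reference: [m²·s⁻¹] · [kg·m⁻¹·s⁻¹] = kg·m·s⁻².
Each option:
  (1) J·m⁻¹ = N·m·m⁻¹ = kg·m·s⁻²  ← same
  (2) [s⁻²] · [m] = m·s⁻²
  (3) kg·m²·s⁻²
  (4) [s] · [kg·s⁻³] = kg·s⁻²
  (5) N·s = kg·m·s⁻²·s = kg·m·s⁻¹
Only (1) matches kg·m·s⁻².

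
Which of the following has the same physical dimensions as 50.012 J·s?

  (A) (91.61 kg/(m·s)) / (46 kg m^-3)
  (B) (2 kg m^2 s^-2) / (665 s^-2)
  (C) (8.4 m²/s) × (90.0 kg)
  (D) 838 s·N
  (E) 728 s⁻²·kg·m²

(C)

Reference: J·s = N·m·s = kg·m²·s⁻¹.
Each option:
  (A) [kg·m⁻¹·s⁻¹] / [kg·m⁻³] = m²·s⁻¹
  (B) [kg·m²·s⁻²] / [s⁻²] = kg·m²
  (C) [m²·s⁻¹] · [kg] = kg·m²·s⁻¹  ← same
  (D) N·s = kg·m·s⁻²·s = kg·m·s⁻¹
  (E) kg·m²·s⁻²
Only (C) matches kg·m²·s⁻¹.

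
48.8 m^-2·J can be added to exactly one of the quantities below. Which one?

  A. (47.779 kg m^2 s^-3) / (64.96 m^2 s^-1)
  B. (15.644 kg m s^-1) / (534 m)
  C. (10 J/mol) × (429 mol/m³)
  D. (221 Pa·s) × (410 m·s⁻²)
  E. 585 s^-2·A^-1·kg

Reference: J·m⁻² = N·m·m⁻² = kg·s⁻².
Each option:
  A. [kg·m²·s⁻³] / [m²·s⁻¹] = kg·s⁻²  ← same
  B. [kg·m·s⁻¹] / [m] = kg·s⁻¹
  C. [kg·m²·s⁻²·mol⁻¹] · [m⁻³·mol] = kg·m⁻¹·s⁻²
  D. [kg·m⁻¹·s⁻¹] · [m·s⁻²] = kg·s⁻³
  E. kg·s⁻²·A⁻¹
Only A. matches kg·s⁻².

A.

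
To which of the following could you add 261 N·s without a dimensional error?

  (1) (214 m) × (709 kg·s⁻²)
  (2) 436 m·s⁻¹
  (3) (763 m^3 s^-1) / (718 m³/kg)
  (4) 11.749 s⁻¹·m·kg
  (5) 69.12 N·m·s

(4)

Reference: N·s = kg·m·s⁻²·s = kg·m·s⁻¹.
Each option:
  (1) [m] · [kg·s⁻²] = kg·m·s⁻²
  (2) m·s⁻¹
  (3) [m³·s⁻¹] / [kg⁻¹·m³] = kg·s⁻¹
  (4) kg·m·s⁻¹  ← same
  (5) N·m·s = kg·m·s⁻²·m·s = kg·m²·s⁻¹
Only (4) matches kg·m·s⁻¹.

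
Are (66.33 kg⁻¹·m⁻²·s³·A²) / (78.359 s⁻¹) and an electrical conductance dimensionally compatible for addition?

In SI base units:
  (66.33 kg⁻¹·m⁻²·s³·A²) / (78.359 s⁻¹):  [kg⁻¹·m⁻²·s³·A²] / [s⁻¹] = kg⁻¹·m⁻²·s⁴·A²
  an electrical conductance:  [electrical conductance] = kg⁻¹·m⁻²·s³·A²
kg⁻¹·m⁻²·s⁴·A² ≠ kg⁻¹·m⁻²·s³·A², so they cannot be added.

No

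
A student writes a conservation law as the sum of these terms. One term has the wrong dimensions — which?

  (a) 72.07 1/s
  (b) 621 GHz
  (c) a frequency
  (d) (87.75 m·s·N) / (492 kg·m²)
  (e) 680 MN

(e)

Expand each in SI base units:
  (a) s⁻¹
  (b) Hz = s⁻¹
  (c) [frequency] = s⁻¹
  (d) [kg·m²·s⁻¹] / [kg·m²] = s⁻¹
  (e) N = kg·m·s⁻²
All reduce to s⁻¹ except (e), which is kg·m·s⁻².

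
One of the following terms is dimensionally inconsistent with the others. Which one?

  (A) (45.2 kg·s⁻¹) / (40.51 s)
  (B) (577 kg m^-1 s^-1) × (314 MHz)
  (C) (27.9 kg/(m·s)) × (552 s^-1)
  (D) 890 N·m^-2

In SI base units:
  (A) [kg·s⁻¹] / [s] = kg·s⁻²
  (B) [kg·m⁻¹·s⁻¹] · [s⁻¹] = kg·m⁻¹·s⁻²
  (C) [kg·m⁻¹·s⁻¹] · [s⁻¹] = kg·m⁻¹·s⁻²
  (D) N·m⁻² = kg·m·s⁻²·m⁻² = kg·m⁻¹·s⁻²
All reduce to kg·m⁻¹·s⁻² except (A), which is kg·s⁻².

(A)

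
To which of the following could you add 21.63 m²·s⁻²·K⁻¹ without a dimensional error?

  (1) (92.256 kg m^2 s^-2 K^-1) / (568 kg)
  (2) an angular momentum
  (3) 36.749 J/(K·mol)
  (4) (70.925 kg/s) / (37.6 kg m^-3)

(1)

Reference: m²·s⁻²·K⁻¹.
Each option:
  (1) [kg·m²·s⁻²·K⁻¹] / [kg] = m²·s⁻²·K⁻¹  ← same
  (2) [angular momentum] = kg·m²·s⁻¹
  (3) J·mol⁻¹·K⁻¹ = N·m·mol⁻¹·K⁻¹ = kg·m²·s⁻²·K⁻¹·mol⁻¹
  (4) [kg·s⁻¹] / [kg·m⁻³] = m³·s⁻¹
Only (1) matches m²·s⁻²·K⁻¹.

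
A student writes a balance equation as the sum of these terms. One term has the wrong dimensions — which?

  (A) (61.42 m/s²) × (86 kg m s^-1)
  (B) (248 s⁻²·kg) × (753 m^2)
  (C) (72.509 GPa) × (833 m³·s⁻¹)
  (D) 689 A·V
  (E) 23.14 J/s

Reduce each to base SI dimensions:
  (A) [m·s⁻²] · [kg·m·s⁻¹] = kg·m²·s⁻³
  (B) [kg·s⁻²] · [m²] = kg·m²·s⁻²
  (C) [kg·m⁻¹·s⁻²] · [m³·s⁻¹] = kg·m²·s⁻³
  (D) V·A = J·C⁻¹·A = kg·m²·s⁻³
  (E) J·s⁻¹ = N·m·s⁻¹ = kg·m²·s⁻³
All reduce to kg·m²·s⁻³ except (B), which is kg·m²·s⁻².

(B)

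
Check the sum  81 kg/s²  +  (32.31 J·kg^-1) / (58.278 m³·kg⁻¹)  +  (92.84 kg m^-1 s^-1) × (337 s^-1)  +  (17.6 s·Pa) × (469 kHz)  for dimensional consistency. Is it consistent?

Work out the base dimensions of each:
  81 kg/s²:  kg·s⁻²
  (32.31 J·kg^-1) / (58.278 m³·kg⁻¹):  [m²·s⁻²] / [kg⁻¹·m³] = kg·m⁻¹·s⁻²
  (92.84 kg m^-1 s^-1) × (337 s^-1):  [kg·m⁻¹·s⁻¹] · [s⁻¹] = kg·m⁻¹·s⁻²
  (17.6 s·Pa) × (469 kHz):  [kg·m⁻¹·s⁻¹] · [s⁻¹] = kg·m⁻¹·s⁻²
The terms do not share a single dimension (kg·m⁻¹·s⁻² vs kg·s⁻²).

No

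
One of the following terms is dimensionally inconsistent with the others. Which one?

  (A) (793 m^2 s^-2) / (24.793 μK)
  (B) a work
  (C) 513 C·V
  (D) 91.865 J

(A)

Reduce each to base SI dimensions:
  (A) [m²·s⁻²] / [K] = m²·s⁻²·K⁻¹
  (B) [work] = kg·m²·s⁻²
  (C) C·V = s·A·J·C⁻¹ = kg·m²·s⁻²
  (D) J = N·m = kg·m²·s⁻²
All reduce to kg·m²·s⁻² except (A), which is m²·s⁻²·K⁻¹.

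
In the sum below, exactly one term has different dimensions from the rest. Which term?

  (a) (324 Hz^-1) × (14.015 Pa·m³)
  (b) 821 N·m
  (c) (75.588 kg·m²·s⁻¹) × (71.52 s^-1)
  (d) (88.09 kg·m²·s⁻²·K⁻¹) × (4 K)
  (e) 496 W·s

(a)

Work out the base dimensions of each:
  (a) [s] · [kg·m²·s⁻²] = kg·m²·s⁻¹
  (b) N·m = kg·m·s⁻²·m = kg·m²·s⁻²
  (c) [kg·m²·s⁻¹] · [s⁻¹] = kg·m²·s⁻²
  (d) [kg·m²·s⁻²·K⁻¹] · [K] = kg·m²·s⁻²
  (e) W·s = J·s⁻¹·s = kg·m²·s⁻²
All reduce to kg·m²·s⁻² except (a), which is kg·m²·s⁻¹.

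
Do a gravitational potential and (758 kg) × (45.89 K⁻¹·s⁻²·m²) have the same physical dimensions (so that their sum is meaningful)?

No

Reduce each to base SI dimensions:
  a gravitational potential:  [gravitational potential] = m²·s⁻²
  (758 kg) × (45.89 K⁻¹·s⁻²·m²):  [kg] · [m²·s⁻²·K⁻¹] = kg·m²·s⁻²·K⁻¹
m²·s⁻² ≠ kg·m²·s⁻²·K⁻¹, so they cannot be added.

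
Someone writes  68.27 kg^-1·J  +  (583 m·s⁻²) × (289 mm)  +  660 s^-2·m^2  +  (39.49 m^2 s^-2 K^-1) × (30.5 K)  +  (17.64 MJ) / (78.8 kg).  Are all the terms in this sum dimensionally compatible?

Yes

In SI base units:
  68.27 kg^-1·J:  J·kg⁻¹ = N·m·kg⁻¹ = m²·s⁻²
  (583 m·s⁻²) × (289 mm):  [m·s⁻²] · [m] = m²·s⁻²
  660 s^-2·m^2:  m²·s⁻²
  (39.49 m^2 s^-2 K^-1) × (30.5 K):  [m²·s⁻²·K⁻¹] · [K] = m²·s⁻²
  (17.64 MJ) / (78.8 kg):  [kg·m²·s⁻²] / [kg] = m²·s⁻²
Every term reduces to m²·s⁻².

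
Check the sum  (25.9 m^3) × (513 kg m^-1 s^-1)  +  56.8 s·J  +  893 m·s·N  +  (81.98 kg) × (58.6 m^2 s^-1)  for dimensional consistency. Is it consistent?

Yes

Dimensions:
  (25.9 m^3) × (513 kg m^-1 s^-1):  [m³] · [kg·m⁻¹·s⁻¹] = kg·m²·s⁻¹
  56.8 s·J:  J·s = N·m·s = kg·m²·s⁻¹
  893 m·s·N:  N·m·s = kg·m·s⁻²·m·s = kg·m²·s⁻¹
  (81.98 kg) × (58.6 m^2 s^-1):  [kg] · [m²·s⁻¹] = kg·m²·s⁻¹
Every term reduces to kg·m²·s⁻¹.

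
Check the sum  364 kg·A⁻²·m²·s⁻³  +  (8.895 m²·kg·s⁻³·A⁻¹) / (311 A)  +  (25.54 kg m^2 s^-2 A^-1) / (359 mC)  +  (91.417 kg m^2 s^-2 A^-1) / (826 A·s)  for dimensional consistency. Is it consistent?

Work out the base dimensions of each:
  364 kg·A⁻²·m²·s⁻³:  kg·m²·s⁻³·A⁻²
  (8.895 m²·kg·s⁻³·A⁻¹) / (311 A):  [kg·m²·s⁻³·A⁻¹] / [A] = kg·m²·s⁻³·A⁻²
  (25.54 kg m^2 s^-2 A^-1) / (359 mC):  [kg·m²·s⁻²·A⁻¹] / [s·A] = kg·m²·s⁻³·A⁻²
  (91.417 kg m^2 s^-2 A^-1) / (826 A·s):  [kg·m²·s⁻²·A⁻¹] / [s·A] = kg·m²·s⁻³·A⁻²
Every term reduces to kg·m²·s⁻³·A⁻².

Yes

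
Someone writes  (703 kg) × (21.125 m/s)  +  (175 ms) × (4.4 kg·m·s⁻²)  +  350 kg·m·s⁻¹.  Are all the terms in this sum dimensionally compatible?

Yes

Dimensions:
  (703 kg) × (21.125 m/s):  [kg] · [m·s⁻¹] = kg·m·s⁻¹
  (175 ms) × (4.4 kg·m·s⁻²):  [s] · [kg·m·s⁻²] = kg·m·s⁻¹
  350 kg·m·s⁻¹:  kg·m·s⁻¹
Every term reduces to kg·m·s⁻¹.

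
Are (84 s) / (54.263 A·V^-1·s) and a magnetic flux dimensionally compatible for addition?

In SI base units:
  (84 s) / (54.263 A·V^-1·s):  [s] / [kg⁻¹·m⁻²·s⁴·A²] = kg·m²·s⁻³·A⁻²
  a magnetic flux:  [magnetic flux] = kg·m²·s⁻²·A⁻¹
kg·m²·s⁻³·A⁻² ≠ kg·m²·s⁻²·A⁻¹, so they cannot be added.

No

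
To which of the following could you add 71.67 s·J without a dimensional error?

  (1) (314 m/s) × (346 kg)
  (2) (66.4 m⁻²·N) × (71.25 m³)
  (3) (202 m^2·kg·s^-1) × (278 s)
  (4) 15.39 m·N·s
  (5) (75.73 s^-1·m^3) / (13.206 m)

Reference: J·s = N·m·s = kg·m²·s⁻¹.
Each option:
  (1) [m·s⁻¹] · [kg] = kg·m·s⁻¹
  (2) [kg·m⁻¹·s⁻²] · [m³] = kg·m²·s⁻²
  (3) [kg·m²·s⁻¹] · [s] = kg·m²
  (4) N·m·s = kg·m·s⁻²·m·s = kg·m²·s⁻¹  ← same
  (5) [m³·s⁻¹] / [m] = m²·s⁻¹
Only (4) matches kg·m²·s⁻¹.

(4)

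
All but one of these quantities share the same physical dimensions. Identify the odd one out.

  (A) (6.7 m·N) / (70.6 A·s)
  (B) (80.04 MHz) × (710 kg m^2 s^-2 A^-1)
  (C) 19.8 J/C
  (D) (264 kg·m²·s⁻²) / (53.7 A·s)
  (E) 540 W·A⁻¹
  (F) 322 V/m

Reduce each to base SI dimensions:
  (A) [kg·m²·s⁻²] / [s·A] = kg·m²·s⁻³·A⁻¹
  (B) [s⁻¹] · [kg·m²·s⁻²·A⁻¹] = kg·m²·s⁻³·A⁻¹
  (C) J·C⁻¹ = N·m·(s·A)⁻¹ = kg·m²·s⁻³·A⁻¹
  (D) [kg·m²·s⁻²] / [s·A] = kg·m²·s⁻³·A⁻¹
  (E) W·A⁻¹ = J·s⁻¹·A⁻¹ = kg·m²·s⁻³·A⁻¹
  (F) V·m⁻¹ = J·C⁻¹·m⁻¹ = kg·m·s⁻³·A⁻¹
All reduce to kg·m²·s⁻³·A⁻¹ except (F), which is kg·m·s⁻³·A⁻¹.

(F)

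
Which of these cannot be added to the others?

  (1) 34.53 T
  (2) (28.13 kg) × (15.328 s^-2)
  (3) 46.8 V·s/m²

(2)

Expand each in SI base units:
  (1) T = Wb·m⁻² = kg·s⁻²·A⁻¹
  (2) [kg] · [s⁻²] = kg·s⁻²
  (3) V·s·m⁻² = J·C⁻¹·s·m⁻² = kg·s⁻²·A⁻¹
All reduce to kg·s⁻²·A⁻¹ except (2), which is kg·s⁻².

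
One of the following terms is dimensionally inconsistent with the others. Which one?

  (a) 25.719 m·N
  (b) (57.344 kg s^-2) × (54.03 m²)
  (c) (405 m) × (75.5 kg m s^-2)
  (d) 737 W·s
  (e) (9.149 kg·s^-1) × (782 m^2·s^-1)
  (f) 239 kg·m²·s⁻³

(f)

In SI base units:
  (a) N·m = kg·m·s⁻²·m = kg·m²·s⁻²
  (b) [kg·s⁻²] · [m²] = kg·m²·s⁻²
  (c) [m] · [kg·m·s⁻²] = kg·m²·s⁻²
  (d) W·s = J·s⁻¹·s = kg·m²·s⁻²
  (e) [kg·s⁻¹] · [m²·s⁻¹] = kg·m²·s⁻²
  (f) kg·m²·s⁻³
All reduce to kg·m²·s⁻² except (f), which is kg·m²·s⁻³.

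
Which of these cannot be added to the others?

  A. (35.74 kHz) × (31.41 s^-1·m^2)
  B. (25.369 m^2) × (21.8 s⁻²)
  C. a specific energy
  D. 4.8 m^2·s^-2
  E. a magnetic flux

Dimensions:
  A. [s⁻¹] · [m²·s⁻¹] = m²·s⁻²
  B. [m²] · [s⁻²] = m²·s⁻²
  C. [specific energy] = m²·s⁻²
  D. m²·s⁻²
  E. [magnetic flux] = kg·m²·s⁻²·A⁻¹
All reduce to m²·s⁻² except E., which is kg·m²·s⁻²·A⁻¹.

E.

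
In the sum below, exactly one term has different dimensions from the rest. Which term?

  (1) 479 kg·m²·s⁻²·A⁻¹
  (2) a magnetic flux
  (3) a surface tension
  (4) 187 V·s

In SI base units:
  (1) kg·m²·s⁻²·A⁻¹
  (2) [magnetic flux] = kg·m²·s⁻²·A⁻¹
  (3) [surface tension] = kg·s⁻²
  (4) V·s = J·C⁻¹·s = kg·m²·s⁻²·A⁻¹
All reduce to kg·m²·s⁻²·A⁻¹ except (3), which is kg·s⁻².

(3)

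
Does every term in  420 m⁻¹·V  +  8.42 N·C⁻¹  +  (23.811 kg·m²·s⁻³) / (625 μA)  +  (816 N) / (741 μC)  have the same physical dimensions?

Work out the base dimensions of each:
  420 m⁻¹·V:  V·m⁻¹ = J·C⁻¹·m⁻¹ = kg·m·s⁻³·A⁻¹
  8.42 N·C⁻¹:  N·C⁻¹ = kg·m·s⁻²·(s·A)⁻¹ = kg·m·s⁻³·A⁻¹
  (23.811 kg·m²·s⁻³) / (625 μA):  [kg·m²·s⁻³] / [A] = kg·m²·s⁻³·A⁻¹
  (816 N) / (741 μC):  [kg·m·s⁻²] / [s·A] = kg·m·s⁻³·A⁻¹
The terms do not share a single dimension (kg·m²·s⁻³·A⁻¹ vs kg·m·s⁻³·A⁻¹).

No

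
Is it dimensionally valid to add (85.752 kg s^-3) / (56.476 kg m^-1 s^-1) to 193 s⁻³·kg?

Reduce each to base SI dimensions:
  (85.752 kg s^-3) / (56.476 kg m^-1 s^-1):  [kg·s⁻³] / [kg·m⁻¹·s⁻¹] = m·s⁻²
  193 s⁻³·kg:  kg·s⁻³
m·s⁻² ≠ kg·s⁻³, so they cannot be added.

No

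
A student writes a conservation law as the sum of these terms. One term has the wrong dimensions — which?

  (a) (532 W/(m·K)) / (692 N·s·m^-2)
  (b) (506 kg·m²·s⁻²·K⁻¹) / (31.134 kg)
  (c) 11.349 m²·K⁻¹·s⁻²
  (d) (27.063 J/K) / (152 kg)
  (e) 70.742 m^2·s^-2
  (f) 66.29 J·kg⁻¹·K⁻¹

(e)

In SI base units:
  (a) [kg·m·s⁻³·K⁻¹] / [kg·m⁻¹·s⁻¹] = m²·s⁻²·K⁻¹
  (b) [kg·m²·s⁻²·K⁻¹] / [kg] = m²·s⁻²·K⁻¹
  (c) m²·s⁻²·K⁻¹
  (d) [kg·m²·s⁻²·K⁻¹] / [kg] = m²·s⁻²·K⁻¹
  (e) m²·s⁻²
  (f) J·kg⁻¹·K⁻¹ = N·m·kg⁻¹·K⁻¹ = m²·s⁻²·K⁻¹
All reduce to m²·s⁻²·K⁻¹ except (e), which is m²·s⁻².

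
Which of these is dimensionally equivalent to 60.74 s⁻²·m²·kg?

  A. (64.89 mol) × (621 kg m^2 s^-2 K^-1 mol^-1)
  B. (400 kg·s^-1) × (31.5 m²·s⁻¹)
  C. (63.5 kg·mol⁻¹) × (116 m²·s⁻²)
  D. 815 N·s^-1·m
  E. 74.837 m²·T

Reference: kg·m²·s⁻².
Each option:
  A. [mol] · [kg·m²·s⁻²·K⁻¹·mol⁻¹] = kg·m²·s⁻²·K⁻¹
  B. [kg·s⁻¹] · [m²·s⁻¹] = kg·m²·s⁻²  ← same
  C. [kg·mol⁻¹] · [m²·s⁻²] = kg·m²·s⁻²·mol⁻¹
  D. N·m·s⁻¹ = kg·m·s⁻²·m·s⁻¹ = kg·m²·s⁻³
  E. T·m² = Wb·m⁻²·m² = kg·m²·s⁻²·A⁻¹
Only B. matches kg·m²·s⁻².

B.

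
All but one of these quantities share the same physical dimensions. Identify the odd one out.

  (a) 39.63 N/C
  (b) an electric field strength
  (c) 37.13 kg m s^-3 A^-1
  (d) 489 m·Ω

Dimensions:
  (a) N·C⁻¹ = kg·m·s⁻²·(s·A)⁻¹ = kg·m·s⁻³·A⁻¹
  (b) [electric field strength] = kg·m·s⁻³·A⁻¹
  (c) kg·m·s⁻³·A⁻¹
  (d) Ω·m = V·A⁻¹·m = kg·m³·s⁻³·A⁻²
All reduce to kg·m·s⁻³·A⁻¹ except (d), which is kg·m³·s⁻³·A⁻².

(d)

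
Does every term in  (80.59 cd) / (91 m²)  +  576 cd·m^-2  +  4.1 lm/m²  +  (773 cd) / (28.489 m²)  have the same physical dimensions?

Yes

Expand each in SI base units:
  (80.59 cd) / (91 m²):  [cd] / [m²] = m⁻²·cd
  576 cd·m^-2:  cd·m⁻² = m⁻²·cd
  4.1 lm/m²:  lm·m⁻² = cd·m⁻² = m⁻²·cd
  (773 cd) / (28.489 m²):  [cd] / [m²] = m⁻²·cd
Every term reduces to m⁻²·cd.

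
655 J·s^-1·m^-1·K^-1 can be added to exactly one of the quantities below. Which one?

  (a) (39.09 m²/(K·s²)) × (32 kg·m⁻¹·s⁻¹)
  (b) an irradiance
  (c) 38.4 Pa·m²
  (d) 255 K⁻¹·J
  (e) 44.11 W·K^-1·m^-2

Reference: J·s⁻¹·m⁻¹·K⁻¹ = N·m·s⁻¹·m⁻¹·K⁻¹ = kg·m·s⁻³·K⁻¹.
Each option:
  (a) [m²·s⁻²·K⁻¹] · [kg·m⁻¹·s⁻¹] = kg·m·s⁻³·K⁻¹  ← same
  (b) [irradiance] = kg·s⁻³
  (c) Pa·m² = N·m⁻²·m² = kg·m·s⁻²
  (d) J·K⁻¹ = N·m·K⁻¹ = kg·m²·s⁻²·K⁻¹
  (e) W·m⁻²·K⁻¹ = J·s⁻¹·m⁻²·K⁻¹ = kg·s⁻³·K⁻¹
Only (a) matches kg·m·s⁻³·K⁻¹.

(a)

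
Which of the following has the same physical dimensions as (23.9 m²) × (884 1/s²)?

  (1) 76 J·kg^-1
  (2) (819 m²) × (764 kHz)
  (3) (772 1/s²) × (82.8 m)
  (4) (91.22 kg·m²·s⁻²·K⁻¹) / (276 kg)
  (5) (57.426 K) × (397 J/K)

Reference: [m²] · [s⁻²] = m²·s⁻².
Each option:
  (1) J·kg⁻¹ = N·m·kg⁻¹ = m²·s⁻²  ← same
  (2) [m²] · [s⁻¹] = m²·s⁻¹
  (3) [s⁻²] · [m] = m·s⁻²
  (4) [kg·m²·s⁻²·K⁻¹] / [kg] = m²·s⁻²·K⁻¹
  (5) [K] · [kg·m²·s⁻²·K⁻¹] = kg·m²·s⁻²
Only (1) matches m²·s⁻².

(1)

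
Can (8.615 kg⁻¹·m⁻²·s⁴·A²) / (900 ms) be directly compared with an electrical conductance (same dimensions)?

Dimensions:
  (8.615 kg⁻¹·m⁻²·s⁴·A²) / (900 ms):  [kg⁻¹·m⁻²·s⁴·A²] / [s] = kg⁻¹·m⁻²·s³·A²
  an electrical conductance:  [electrical conductance] = kg⁻¹·m⁻²·s³·A²
Both are kg⁻¹·m⁻²·s³·A², so they have the same dimensions and can be added.

Yes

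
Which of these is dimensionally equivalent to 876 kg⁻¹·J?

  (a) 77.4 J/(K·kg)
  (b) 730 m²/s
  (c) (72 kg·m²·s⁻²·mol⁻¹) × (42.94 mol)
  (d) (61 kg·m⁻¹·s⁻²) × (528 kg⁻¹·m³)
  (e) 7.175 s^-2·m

Reference: J·kg⁻¹ = N·m·kg⁻¹ = m²·s⁻².
Each option:
  (a) J·kg⁻¹·K⁻¹ = N·m·kg⁻¹·K⁻¹ = m²·s⁻²·K⁻¹
  (b) m²·s⁻¹
  (c) [kg·m²·s⁻²·mol⁻¹] · [mol] = kg·m²·s⁻²
  (d) [kg·m⁻¹·s⁻²] · [kg⁻¹·m³] = m²·s⁻²  ← same
  (e) m·s⁻²
Only (d) matches m²·s⁻².

(d)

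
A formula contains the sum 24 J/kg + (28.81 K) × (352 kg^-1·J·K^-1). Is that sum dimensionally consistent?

Work out the base dimensions of each:
  24 J/kg:  J·kg⁻¹ = N·m·kg⁻¹ = m²·s⁻²
  (28.81 K) × (352 kg^-1·J·K^-1):  [K] · [m²·s⁻²·K⁻¹] = m²·s⁻²
Both are m²·s⁻², so they have the same dimensions and can be added.

Yes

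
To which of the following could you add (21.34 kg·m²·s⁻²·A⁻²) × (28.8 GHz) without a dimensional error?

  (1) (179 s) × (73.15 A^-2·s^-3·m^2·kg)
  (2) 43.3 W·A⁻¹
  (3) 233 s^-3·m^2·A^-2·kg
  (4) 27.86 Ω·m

(3)

Reference: [kg·m²·s⁻²·A⁻²] · [s⁻¹] = kg·m²·s⁻³·A⁻².
Each option:
  (1) [s] · [kg·m²·s⁻³·A⁻²] = kg·m²·s⁻²·A⁻²
  (2) W·A⁻¹ = J·s⁻¹·A⁻¹ = kg·m²·s⁻³·A⁻¹
  (3) kg·m²·s⁻³·A⁻²  ← same
  (4) Ω·m = V·A⁻¹·m = kg·m³·s⁻³·A⁻²
Only (3) matches kg·m²·s⁻³·A⁻².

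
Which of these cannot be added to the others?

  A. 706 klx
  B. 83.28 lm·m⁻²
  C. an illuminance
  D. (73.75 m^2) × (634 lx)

D.

Dimensions:
  A. lx = lm·m⁻² = m⁻²·cd
  B. lm·m⁻² = cd·m⁻² = m⁻²·cd
  C. [illuminance] = m⁻²·cd
  D. [m²] · [m⁻²·cd] = cd
All reduce to m⁻²·cd except D., which is cd.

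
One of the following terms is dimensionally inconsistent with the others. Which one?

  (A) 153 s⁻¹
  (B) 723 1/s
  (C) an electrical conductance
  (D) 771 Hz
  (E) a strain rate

(C)

In SI base units:
  (A) s⁻¹
  (B) s⁻¹
  (C) [electrical conductance] = kg⁻¹·m⁻²·s³·A²
  (D) Hz = s⁻¹
  (E) [strain rate] = s⁻¹
All reduce to s⁻¹ except (C), which is kg⁻¹·m⁻²·s³·A².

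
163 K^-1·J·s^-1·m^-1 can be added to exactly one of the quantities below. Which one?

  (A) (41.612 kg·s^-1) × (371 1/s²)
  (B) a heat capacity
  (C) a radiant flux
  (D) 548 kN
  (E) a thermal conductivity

Reference: J·s⁻¹·m⁻¹·K⁻¹ = N·m·s⁻¹·m⁻¹·K⁻¹ = kg·m·s⁻³·K⁻¹.
Each option:
  (A) [kg·s⁻¹] · [s⁻²] = kg·s⁻³
  (B) [heat capacity] = kg·m²·s⁻²·K⁻¹
  (C) [radiant flux] = kg·m²·s⁻³
  (D) N = kg·m·s⁻²
  (E) [thermal conductivity] = kg·m·s⁻³·K⁻¹  ← same
Only (E) matches kg·m·s⁻³·K⁻¹.

(E)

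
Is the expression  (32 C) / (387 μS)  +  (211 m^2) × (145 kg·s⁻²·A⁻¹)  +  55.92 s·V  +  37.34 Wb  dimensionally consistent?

In SI base units:
  (32 C) / (387 μS):  [s·A] / [kg⁻¹·m⁻²·s³·A²] = kg·m²·s⁻²·A⁻¹
  (211 m^2) × (145 kg·s⁻²·A⁻¹):  [m²] · [kg·s⁻²·A⁻¹] = kg·m²·s⁻²·A⁻¹
  55.92 s·V:  V·s = J·C⁻¹·s = kg·m²·s⁻²·A⁻¹
  37.34 Wb:  Wb = V·s = kg·m²·s⁻²·A⁻¹
Every term reduces to kg·m²·s⁻²·A⁻¹.

Yes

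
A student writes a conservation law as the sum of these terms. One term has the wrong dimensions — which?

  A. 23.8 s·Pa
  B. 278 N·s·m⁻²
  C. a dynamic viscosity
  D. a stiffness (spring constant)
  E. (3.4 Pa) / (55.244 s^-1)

Expand each in SI base units:
  A. Pa·s = N·m⁻²·s = kg·m⁻¹·s⁻¹
  B. N·s·m⁻² = kg·m·s⁻²·s·m⁻² = kg·m⁻¹·s⁻¹
  C. [dynamic viscosity] = kg·m⁻¹·s⁻¹
  D. [stiffness (spring constant)] = kg·s⁻²
  E. [kg·m⁻¹·s⁻²] / [s⁻¹] = kg·m⁻¹·s⁻¹
All reduce to kg·m⁻¹·s⁻¹ except D., which is kg·s⁻².

D.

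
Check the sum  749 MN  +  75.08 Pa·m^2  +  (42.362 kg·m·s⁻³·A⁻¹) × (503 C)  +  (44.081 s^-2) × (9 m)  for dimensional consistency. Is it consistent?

No

Reduce each to base SI dimensions:
  749 MN:  N = kg·m·s⁻²
  75.08 Pa·m^2:  Pa·m² = N·m⁻²·m² = kg·m·s⁻²
  (42.362 kg·m·s⁻³·A⁻¹) × (503 C):  [kg·m·s⁻³·A⁻¹] · [s·A] = kg·m·s⁻²
  (44.081 s^-2) × (9 m):  [s⁻²] · [m] = m·s⁻²
The terms do not share a single dimension (kg·m·s⁻² vs m·s⁻²).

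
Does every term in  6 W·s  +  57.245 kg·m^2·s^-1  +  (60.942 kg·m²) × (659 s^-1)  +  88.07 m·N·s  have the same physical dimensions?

No

Reduce each to base SI dimensions:
  6 W·s:  W·s = J·s⁻¹·s = kg·m²·s⁻²
  57.245 kg·m^2·s^-1:  kg·m²·s⁻¹
  (60.942 kg·m²) × (659 s^-1):  [kg·m²] · [s⁻¹] = kg·m²·s⁻¹
  88.07 m·N·s:  N·m·s = kg·m·s⁻²·m·s = kg·m²·s⁻¹
The terms do not share a single dimension (kg·m²·s⁻² vs kg·m²·s⁻¹).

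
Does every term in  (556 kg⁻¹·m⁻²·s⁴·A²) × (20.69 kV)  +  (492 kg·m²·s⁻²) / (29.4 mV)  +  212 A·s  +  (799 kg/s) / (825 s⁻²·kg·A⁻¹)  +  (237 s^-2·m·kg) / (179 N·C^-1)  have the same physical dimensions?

Expand each in SI base units:
  (556 kg⁻¹·m⁻²·s⁴·A²) × (20.69 kV):  [kg⁻¹·m⁻²·s⁴·A²] · [kg·m²·s⁻³·A⁻¹] = s·A
  (492 kg·m²·s⁻²) / (29.4 mV):  [kg·m²·s⁻²] / [kg·m²·s⁻³·A⁻¹] = s·A
  212 A·s:  A·s = s·A
  (799 kg/s) / (825 s⁻²·kg·A⁻¹):  [kg·s⁻¹] / [kg·s⁻²·A⁻¹] = s·A
  (237 s^-2·m·kg) / (179 N·C^-1):  [kg·m·s⁻²] / [kg·m·s⁻³·A⁻¹] = s·A
Every term reduces to s·A.

Yes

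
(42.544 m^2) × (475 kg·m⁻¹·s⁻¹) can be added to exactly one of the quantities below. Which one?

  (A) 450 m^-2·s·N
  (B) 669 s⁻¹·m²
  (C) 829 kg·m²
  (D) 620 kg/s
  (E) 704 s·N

Reference: [m²] · [kg·m⁻¹·s⁻¹] = kg·m·s⁻¹.
Each option:
  (A) N·s·m⁻² = kg·m·s⁻²·s·m⁻² = kg·m⁻¹·s⁻¹
  (B) m²·s⁻¹
  (C) kg·m²
  (D) kg·s⁻¹
  (E) N·s = kg·m·s⁻²·s = kg·m·s⁻¹  ← same
Only (E) matches kg·m·s⁻¹.

(E)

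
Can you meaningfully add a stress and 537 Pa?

Expand each in SI base units:
  a stress:  [stress] = kg·m⁻¹·s⁻²
  537 Pa:  Pa = N·m⁻² = kg·m⁻¹·s⁻²
Both are kg·m⁻¹·s⁻², so they have the same dimensions and can be added.

Yes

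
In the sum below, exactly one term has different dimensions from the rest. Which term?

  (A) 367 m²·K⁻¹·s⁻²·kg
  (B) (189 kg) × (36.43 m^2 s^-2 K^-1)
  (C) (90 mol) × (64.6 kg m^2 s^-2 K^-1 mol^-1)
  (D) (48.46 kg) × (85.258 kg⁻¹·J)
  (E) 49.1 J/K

(D)

Reduce each to base SI dimensions:
  (A) kg·m²·s⁻²·K⁻¹
  (B) [kg] · [m²·s⁻²·K⁻¹] = kg·m²·s⁻²·K⁻¹
  (C) [mol] · [kg·m²·s⁻²·K⁻¹·mol⁻¹] = kg·m²·s⁻²·K⁻¹
  (D) [kg] · [m²·s⁻²] = kg·m²·s⁻²
  (E) J·K⁻¹ = N·m·K⁻¹ = kg·m²·s⁻²·K⁻¹
All reduce to kg·m²·s⁻²·K⁻¹ except (D), which is kg·m²·s⁻².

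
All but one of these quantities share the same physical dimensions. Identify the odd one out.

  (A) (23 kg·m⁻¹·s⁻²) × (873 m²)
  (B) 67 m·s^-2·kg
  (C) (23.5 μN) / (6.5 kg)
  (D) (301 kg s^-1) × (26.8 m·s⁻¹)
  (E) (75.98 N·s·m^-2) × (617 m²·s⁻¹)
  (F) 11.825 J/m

Expand each in SI base units:
  (A) [kg·m⁻¹·s⁻²] · [m²] = kg·m·s⁻²
  (B) kg·m·s⁻²
  (C) [kg·m·s⁻²] / [kg] = m·s⁻²
  (D) [kg·s⁻¹] · [m·s⁻¹] = kg·m·s⁻²
  (E) [kg·m⁻¹·s⁻¹] · [m²·s⁻¹] = kg·m·s⁻²
  (F) J·m⁻¹ = N·m·m⁻¹ = kg·m·s⁻²
All reduce to kg·m·s⁻² except (C), which is m·s⁻².

(C)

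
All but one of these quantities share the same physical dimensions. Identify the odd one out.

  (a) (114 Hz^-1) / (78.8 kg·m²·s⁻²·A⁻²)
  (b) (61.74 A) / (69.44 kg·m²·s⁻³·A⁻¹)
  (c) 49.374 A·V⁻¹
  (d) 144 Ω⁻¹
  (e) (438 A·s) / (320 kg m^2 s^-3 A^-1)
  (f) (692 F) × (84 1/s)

In SI base units:
  (a) [s] / [kg·m²·s⁻²·A⁻²] = kg⁻¹·m⁻²·s³·A²
  (b) [A] / [kg·m²·s⁻³·A⁻¹] = kg⁻¹·m⁻²·s³·A²
  (c) A·V⁻¹ = A·(J·C⁻¹)⁻¹ = kg⁻¹·m⁻²·s³·A²
  (d) Ω⁻¹ = (V·A⁻¹)⁻¹ = kg⁻¹·m⁻²·s³·A²
  (e) [s·A] / [kg·m²·s⁻³·A⁻¹] = kg⁻¹·m⁻²·s⁴·A²
  (f) [kg⁻¹·m⁻²·s⁴·A²] · [s⁻¹] = kg⁻¹·m⁻²·s³·A²
All reduce to kg⁻¹·m⁻²·s³·A² except (e), which is kg⁻¹·m⁻²·s⁴·A².

(e)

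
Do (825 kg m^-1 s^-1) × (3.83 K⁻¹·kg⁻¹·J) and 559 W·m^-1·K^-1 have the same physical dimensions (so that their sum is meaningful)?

Reduce each to base SI dimensions:
  (825 kg m^-1 s^-1) × (3.83 K⁻¹·kg⁻¹·J):  [kg·m⁻¹·s⁻¹] · [m²·s⁻²·K⁻¹] = kg·m·s⁻³·K⁻¹
  559 W·m^-1·K^-1:  W·m⁻¹·K⁻¹ = J·s⁻¹·m⁻¹·K⁻¹ = kg·m·s⁻³·K⁻¹
Both are kg·m·s⁻³·K⁻¹, so they have the same dimensions and can be added.

Yes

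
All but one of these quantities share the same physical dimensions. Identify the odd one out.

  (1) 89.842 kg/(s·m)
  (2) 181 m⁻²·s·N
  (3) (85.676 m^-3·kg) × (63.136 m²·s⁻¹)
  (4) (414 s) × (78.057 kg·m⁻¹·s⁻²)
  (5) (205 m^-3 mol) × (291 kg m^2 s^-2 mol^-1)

Expand each in SI base units:
  (1) kg·m⁻¹·s⁻¹
  (2) N·s·m⁻² = kg·m·s⁻²·s·m⁻² = kg·m⁻¹·s⁻¹
  (3) [kg·m⁻³] · [m²·s⁻¹] = kg·m⁻¹·s⁻¹
  (4) [s] · [kg·m⁻¹·s⁻²] = kg·m⁻¹·s⁻¹
  (5) [m⁻³·mol] · [kg·m²·s⁻²·mol⁻¹] = kg·m⁻¹·s⁻²
All reduce to kg·m⁻¹·s⁻¹ except (5), which is kg·m⁻¹·s⁻².

(5)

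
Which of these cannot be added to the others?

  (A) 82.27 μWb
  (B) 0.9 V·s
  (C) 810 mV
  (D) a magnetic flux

Dimensions:
  (A) Wb = V·s = kg·m²·s⁻²·A⁻¹
  (B) V·s = J·C⁻¹·s = kg·m²·s⁻²·A⁻¹
  (C) V = J·C⁻¹ = kg·m²·s⁻³·A⁻¹
  (D) [magnetic flux] = kg·m²·s⁻²·A⁻¹
All reduce to kg·m²·s⁻²·A⁻¹ except (C), which is kg·m²·s⁻³·A⁻¹.

(C)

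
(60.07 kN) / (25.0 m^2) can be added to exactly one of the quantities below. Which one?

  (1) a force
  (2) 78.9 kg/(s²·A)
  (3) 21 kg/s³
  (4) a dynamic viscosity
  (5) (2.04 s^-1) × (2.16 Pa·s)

Reference: [kg·m·s⁻²] / [m²] = kg·m⁻¹·s⁻².
Each option:
  (1) [force] = kg·m·s⁻²
  (2) kg·s⁻²·A⁻¹
  (3) kg·s⁻³
  (4) [dynamic viscosity] = kg·m⁻¹·s⁻¹
  (5) [s⁻¹] · [kg·m⁻¹·s⁻¹] = kg·m⁻¹·s⁻²  ← same
Only (5) matches kg·m⁻¹·s⁻².

(5)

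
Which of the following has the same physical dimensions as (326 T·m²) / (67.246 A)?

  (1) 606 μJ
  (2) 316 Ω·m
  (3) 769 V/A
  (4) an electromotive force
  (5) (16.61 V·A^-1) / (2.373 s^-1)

(5)

Reference: [kg·m²·s⁻²·A⁻¹] / [A] = kg·m²·s⁻²·A⁻².
Each option:
  (1) J = N·m = kg·m²·s⁻²
  (2) Ω·m = V·A⁻¹·m = kg·m³·s⁻³·A⁻²
  (3) V·A⁻¹ = J·C⁻¹·A⁻¹ = kg·m²·s⁻³·A⁻²
  (4) [electromotive force] = kg·m²·s⁻³·A⁻¹
  (5) [kg·m²·s⁻³·A⁻²] / [s⁻¹] = kg·m²·s⁻²·A⁻²  ← same
Only (5) matches kg·m²·s⁻²·A⁻².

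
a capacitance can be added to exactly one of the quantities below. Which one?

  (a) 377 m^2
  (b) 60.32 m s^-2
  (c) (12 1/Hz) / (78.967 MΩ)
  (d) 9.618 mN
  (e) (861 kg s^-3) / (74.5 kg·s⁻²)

(c)

Reference: [capacitance] = kg⁻¹·m⁻²·s⁴·A².
Each option:
  (a) m²
  (b) m·s⁻²
  (c) [s] / [kg·m²·s⁻³·A⁻²] = kg⁻¹·m⁻²·s⁴·A²  ← same
  (d) N = kg·m·s⁻²
  (e) [kg·s⁻³] / [kg·s⁻²] = s⁻¹
Only (c) matches kg⁻¹·m⁻²·s⁴·A².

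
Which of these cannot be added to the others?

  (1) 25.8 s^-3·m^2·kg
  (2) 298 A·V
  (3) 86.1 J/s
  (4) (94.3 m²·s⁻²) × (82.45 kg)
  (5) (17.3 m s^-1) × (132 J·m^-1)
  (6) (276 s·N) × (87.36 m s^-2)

(4)

Expand each in SI base units:
  (1) kg·m²·s⁻³
  (2) V·A = J·C⁻¹·A = kg·m²·s⁻³
  (3) J·s⁻¹ = N·m·s⁻¹ = kg·m²·s⁻³
  (4) [m²·s⁻²] · [kg] = kg·m²·s⁻²
  (5) [m·s⁻¹] · [kg·m·s⁻²] = kg·m²·s⁻³
  (6) [kg·m·s⁻¹] · [m·s⁻²] = kg·m²·s⁻³
All reduce to kg·m²·s⁻³ except (4), which is kg·m²·s⁻².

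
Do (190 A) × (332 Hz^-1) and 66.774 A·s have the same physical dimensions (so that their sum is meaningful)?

Yes

In SI base units:
  (190 A) × (332 Hz^-1):  [A] · [s] = s·A
  66.774 A·s:  A·s = s·A
Both are s·A, so they have the same dimensions and can be added.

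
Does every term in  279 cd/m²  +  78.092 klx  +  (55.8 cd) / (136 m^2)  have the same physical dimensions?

Work out the base dimensions of each:
  279 cd/m²:  cd·m⁻² = m⁻²·cd
  78.092 klx:  lx = lm·m⁻² = m⁻²·cd
  (55.8 cd) / (136 m^2):  [cd] / [m²] = m⁻²·cd
Every term reduces to m⁻²·cd.

Yes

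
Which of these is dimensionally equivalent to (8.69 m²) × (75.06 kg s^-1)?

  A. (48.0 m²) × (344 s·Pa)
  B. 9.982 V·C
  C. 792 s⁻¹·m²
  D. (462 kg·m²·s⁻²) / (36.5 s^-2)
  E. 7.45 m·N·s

E.

Reference: [m²] · [kg·s⁻¹] = kg·m²·s⁻¹.
Each option:
  A. [m²] · [kg·m⁻¹·s⁻¹] = kg·m·s⁻¹
  B. C·V = s·A·J·C⁻¹ = kg·m²·s⁻²
  C. m²·s⁻¹
  D. [kg·m²·s⁻²] / [s⁻²] = kg·m²
  E. N·m·s = kg·m·s⁻²·m·s = kg·m²·s⁻¹  ← same
Only E. matches kg·m²·s⁻¹.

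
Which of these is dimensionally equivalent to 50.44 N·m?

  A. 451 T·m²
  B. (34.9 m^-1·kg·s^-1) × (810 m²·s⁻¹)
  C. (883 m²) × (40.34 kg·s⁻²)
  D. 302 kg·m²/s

Reference: N·m = kg·m·s⁻²·m = kg·m²·s⁻².
Each option:
  A. T·m² = Wb·m⁻²·m² = kg·m²·s⁻²·A⁻¹
  B. [kg·m⁻¹·s⁻¹] · [m²·s⁻¹] = kg·m·s⁻²
  C. [m²] · [kg·s⁻²] = kg·m²·s⁻²  ← same
  D. kg·m²·s⁻¹
Only C. matches kg·m²·s⁻².

C.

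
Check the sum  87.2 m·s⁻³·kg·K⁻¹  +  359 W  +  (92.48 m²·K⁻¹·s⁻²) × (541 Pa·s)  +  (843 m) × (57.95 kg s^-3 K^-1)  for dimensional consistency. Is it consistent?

No

Work out the base dimensions of each:
  87.2 m·s⁻³·kg·K⁻¹:  kg·m·s⁻³·K⁻¹
  359 W:  W = J·s⁻¹ = kg·m²·s⁻³
  (92.48 m²·K⁻¹·s⁻²) × (541 Pa·s):  [m²·s⁻²·K⁻¹] · [kg·m⁻¹·s⁻¹] = kg·m·s⁻³·K⁻¹
  (843 m) × (57.95 kg s^-3 K^-1):  [m] · [kg·s⁻³·K⁻¹] = kg·m·s⁻³·K⁻¹
The terms do not share a single dimension (kg·m²·s⁻³ vs kg·m·s⁻³·K⁻¹).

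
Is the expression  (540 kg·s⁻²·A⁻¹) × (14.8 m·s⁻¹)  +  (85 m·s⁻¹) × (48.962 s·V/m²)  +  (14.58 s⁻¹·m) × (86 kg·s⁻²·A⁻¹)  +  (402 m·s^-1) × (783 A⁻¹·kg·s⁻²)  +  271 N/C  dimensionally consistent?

Yes

In SI base units:
  (540 kg·s⁻²·A⁻¹) × (14.8 m·s⁻¹):  [kg·s⁻²·A⁻¹] · [m·s⁻¹] = kg·m·s⁻³·A⁻¹
  (85 m·s⁻¹) × (48.962 s·V/m²):  [m·s⁻¹] · [kg·s⁻²·A⁻¹] = kg·m·s⁻³·A⁻¹
  (14.58 s⁻¹·m) × (86 kg·s⁻²·A⁻¹):  [m·s⁻¹] · [kg·s⁻²·A⁻¹] = kg·m·s⁻³·A⁻¹
  (402 m·s^-1) × (783 A⁻¹·kg·s⁻²):  [m·s⁻¹] · [kg·s⁻²·A⁻¹] = kg·m·s⁻³·A⁻¹
  271 N/C:  N·C⁻¹ = kg·m·s⁻²·(s·A)⁻¹ = kg·m·s⁻³·A⁻¹
Every term reduces to kg·m·s⁻³·A⁻¹.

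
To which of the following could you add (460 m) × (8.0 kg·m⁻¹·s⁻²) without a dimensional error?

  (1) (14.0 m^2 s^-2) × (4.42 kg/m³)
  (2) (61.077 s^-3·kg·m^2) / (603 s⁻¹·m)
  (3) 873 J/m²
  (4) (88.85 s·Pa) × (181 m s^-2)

(3)

Reference: [m] · [kg·m⁻¹·s⁻²] = kg·s⁻².
Each option:
  (1) [m²·s⁻²] · [kg·m⁻³] = kg·m⁻¹·s⁻²
  (2) [kg·m²·s⁻³] / [m·s⁻¹] = kg·m·s⁻²
  (3) J·m⁻² = N·m·m⁻² = kg·s⁻²  ← same
  (4) [kg·m⁻¹·s⁻¹] · [m·s⁻²] = kg·s⁻³
Only (3) matches kg·s⁻².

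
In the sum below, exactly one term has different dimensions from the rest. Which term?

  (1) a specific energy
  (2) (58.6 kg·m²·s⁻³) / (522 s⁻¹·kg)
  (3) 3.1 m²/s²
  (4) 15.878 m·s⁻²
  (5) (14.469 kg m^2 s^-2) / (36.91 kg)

(4)

In SI base units:
  (1) [specific energy] = m²·s⁻²
  (2) [kg·m²·s⁻³] / [kg·s⁻¹] = m²·s⁻²
  (3) m²·s⁻²
  (4) m·s⁻²
  (5) [kg·m²·s⁻²] / [kg] = m²·s⁻²
All reduce to m²·s⁻² except (4), which is m·s⁻².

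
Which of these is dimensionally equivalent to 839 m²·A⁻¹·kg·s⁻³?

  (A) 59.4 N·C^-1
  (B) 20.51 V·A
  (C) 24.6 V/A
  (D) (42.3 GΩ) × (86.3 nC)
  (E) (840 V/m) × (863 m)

(E)

Reference: kg·m²·s⁻³·A⁻¹.
Each option:
  (A) N·C⁻¹ = kg·m·s⁻²·(s·A)⁻¹ = kg·m·s⁻³·A⁻¹
  (B) V·A = J·C⁻¹·A = kg·m²·s⁻³
  (C) V·A⁻¹ = J·C⁻¹·A⁻¹ = kg·m²·s⁻³·A⁻²
  (D) [kg·m²·s⁻³·A⁻²] · [s·A] = kg·m²·s⁻²·A⁻¹
  (E) [kg·m·s⁻³·A⁻¹] · [m] = kg·m²·s⁻³·A⁻¹  ← same
Only (E) matches kg·m²·s⁻³·A⁻¹.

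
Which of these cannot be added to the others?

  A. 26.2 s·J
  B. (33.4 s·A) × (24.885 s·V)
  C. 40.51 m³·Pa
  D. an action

C.

Reduce each to base SI dimensions:
  A. J·s = N·m·s = kg·m²·s⁻¹
  B. [s·A] · [kg·m²·s⁻²·A⁻¹] = kg·m²·s⁻¹
  C. Pa·m³ = N·m⁻²·m³ = kg·m²·s⁻²
  D. [action] = kg·m²·s⁻¹
All reduce to kg·m²·s⁻¹ except C., which is kg·m²·s⁻².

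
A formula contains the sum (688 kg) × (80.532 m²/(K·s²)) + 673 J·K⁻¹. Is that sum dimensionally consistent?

Expand each in SI base units:
  (688 kg) × (80.532 m²/(K·s²)):  [kg] · [m²·s⁻²·K⁻¹] = kg·m²·s⁻²·K⁻¹
  673 J·K⁻¹:  J·K⁻¹ = N·m·K⁻¹ = kg·m²·s⁻²·K⁻¹
Both are kg·m²·s⁻²·K⁻¹, so they have the same dimensions and can be added.

Yes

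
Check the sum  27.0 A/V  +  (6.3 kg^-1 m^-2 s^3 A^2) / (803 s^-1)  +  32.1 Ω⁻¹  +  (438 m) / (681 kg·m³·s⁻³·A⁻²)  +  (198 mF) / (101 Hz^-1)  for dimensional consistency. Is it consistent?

Reduce each to base SI dimensions:
  27.0 A/V:  A·V⁻¹ = A·(J·C⁻¹)⁻¹ = kg⁻¹·m⁻²·s³·A²
  (6.3 kg^-1 m^-2 s^3 A^2) / (803 s^-1):  [kg⁻¹·m⁻²·s³·A²] / [s⁻¹] = kg⁻¹·m⁻²·s⁴·A²
  32.1 Ω⁻¹:  Ω⁻¹ = (V·A⁻¹)⁻¹ = kg⁻¹·m⁻²·s³·A²
  (438 m) / (681 kg·m³·s⁻³·A⁻²):  [m] / [kg·m³·s⁻³·A⁻²] = kg⁻¹·m⁻²·s³·A²
  (198 mF) / (101 Hz^-1):  [kg⁻¹·m⁻²·s⁴·A²] / [s] = kg⁻¹·m⁻²·s³·A²
The terms do not share a single dimension (kg⁻¹·m⁻²·s³·A² vs kg⁻¹·m⁻²·s⁴·A²).

No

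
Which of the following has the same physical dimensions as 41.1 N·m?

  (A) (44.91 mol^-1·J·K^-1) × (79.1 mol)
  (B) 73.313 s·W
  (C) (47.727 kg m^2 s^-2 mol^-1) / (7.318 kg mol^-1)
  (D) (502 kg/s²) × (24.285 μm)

Reference: N·m = kg·m·s⁻²·m = kg·m²·s⁻².
Each option:
  (A) [kg·m²·s⁻²·K⁻¹·mol⁻¹] · [mol] = kg·m²·s⁻²·K⁻¹
  (B) W·s = J·s⁻¹·s = kg·m²·s⁻²  ← same
  (C) [kg·m²·s⁻²·mol⁻¹] / [kg·mol⁻¹] = m²·s⁻²
  (D) [kg·s⁻²] · [m] = kg·m·s⁻²
Only (B) matches kg·m²·s⁻².

(B)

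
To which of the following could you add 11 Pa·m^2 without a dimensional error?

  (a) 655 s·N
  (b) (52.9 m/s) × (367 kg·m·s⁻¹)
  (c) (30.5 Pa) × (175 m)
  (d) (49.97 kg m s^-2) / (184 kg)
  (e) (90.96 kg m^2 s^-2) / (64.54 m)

(e)

Reference: Pa·m² = N·m⁻²·m² = kg·m·s⁻².
Each option:
  (a) N·s = kg·m·s⁻²·s = kg·m·s⁻¹
  (b) [m·s⁻¹] · [kg·m·s⁻¹] = kg·m²·s⁻²
  (c) [kg·m⁻¹·s⁻²] · [m] = kg·s⁻²
  (d) [kg·m·s⁻²] / [kg] = m·s⁻²
  (e) [kg·m²·s⁻²] / [m] = kg·m·s⁻²  ← same
Only (e) matches kg·m·s⁻².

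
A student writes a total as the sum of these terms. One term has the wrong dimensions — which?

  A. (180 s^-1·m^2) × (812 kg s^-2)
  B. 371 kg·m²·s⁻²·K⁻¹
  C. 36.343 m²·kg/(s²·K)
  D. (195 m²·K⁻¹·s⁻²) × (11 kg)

A.

Expand each in SI base units:
  A. [m²·s⁻¹] · [kg·s⁻²] = kg·m²·s⁻³
  B. kg·m²·s⁻²·K⁻¹
  C. kg·m²·s⁻²·K⁻¹
  D. [m²·s⁻²·K⁻¹] · [kg] = kg·m²·s⁻²·K⁻¹
All reduce to kg·m²·s⁻²·K⁻¹ except A., which is kg·m²·s⁻³.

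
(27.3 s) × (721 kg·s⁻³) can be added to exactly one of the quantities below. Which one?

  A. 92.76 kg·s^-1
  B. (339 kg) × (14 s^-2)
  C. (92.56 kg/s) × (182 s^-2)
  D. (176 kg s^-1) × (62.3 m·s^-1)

Reference: [s] · [kg·s⁻³] = kg·s⁻².
Each option:
  A. kg·s⁻¹
  B. [kg] · [s⁻²] = kg·s⁻²  ← same
  C. [kg·s⁻¹] · [s⁻²] = kg·s⁻³
  D. [kg·s⁻¹] · [m·s⁻¹] = kg·m·s⁻²
Only B. matches kg·s⁻².

B.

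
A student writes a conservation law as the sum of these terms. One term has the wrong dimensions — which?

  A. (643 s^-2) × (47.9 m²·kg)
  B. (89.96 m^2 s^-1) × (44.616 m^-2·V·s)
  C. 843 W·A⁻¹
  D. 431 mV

Work out the base dimensions of each:
  A. [s⁻²] · [kg·m²] = kg·m²·s⁻²
  B. [m²·s⁻¹] · [kg·s⁻²·A⁻¹] = kg·m²·s⁻³·A⁻¹
  C. W·A⁻¹ = J·s⁻¹·A⁻¹ = kg·m²·s⁻³·A⁻¹
  D. V = J·C⁻¹ = kg·m²·s⁻³·A⁻¹
All reduce to kg·m²·s⁻³·A⁻¹ except A., which is kg·m²·s⁻².

A.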